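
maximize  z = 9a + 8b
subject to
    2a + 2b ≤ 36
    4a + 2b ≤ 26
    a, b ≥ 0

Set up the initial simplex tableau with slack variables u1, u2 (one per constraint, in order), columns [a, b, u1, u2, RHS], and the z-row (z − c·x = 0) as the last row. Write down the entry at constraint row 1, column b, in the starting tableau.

2

Constraint 1 has coefficient 2 on b.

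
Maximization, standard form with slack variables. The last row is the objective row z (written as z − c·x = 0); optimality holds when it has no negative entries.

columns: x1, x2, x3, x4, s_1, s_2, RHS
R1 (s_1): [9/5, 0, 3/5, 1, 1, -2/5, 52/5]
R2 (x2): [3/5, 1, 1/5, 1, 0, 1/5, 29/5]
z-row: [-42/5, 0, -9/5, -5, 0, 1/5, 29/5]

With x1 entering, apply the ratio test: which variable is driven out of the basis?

Column x1 entries and ratios — s_1: (52/5)/(9/5) = 52/9; x2: (29/5)/(3/5) = 29/3.
Smallest ratio is 52/9 in the row of s_1, so s_1 leaves.

s_1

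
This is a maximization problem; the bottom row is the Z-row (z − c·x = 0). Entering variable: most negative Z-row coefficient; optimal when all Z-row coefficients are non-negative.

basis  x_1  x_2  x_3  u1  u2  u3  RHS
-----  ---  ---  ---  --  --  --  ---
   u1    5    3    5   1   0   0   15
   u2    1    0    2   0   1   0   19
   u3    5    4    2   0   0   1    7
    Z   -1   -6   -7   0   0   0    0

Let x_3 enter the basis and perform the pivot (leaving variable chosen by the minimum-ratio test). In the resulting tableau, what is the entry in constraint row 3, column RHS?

1

Ratio test on column x_3 — row 1: 15/5 = 3; row 2: 19/2 = 19/2; row 3: 7/2 = 7/2. Minimum is 3 at row 1 (u1 leaves); pivot element 5.
Divide row 1 by 5; eliminate column x_3 from the other rows.
Row 3 update in column RHS: 7 − 2·3 = 1.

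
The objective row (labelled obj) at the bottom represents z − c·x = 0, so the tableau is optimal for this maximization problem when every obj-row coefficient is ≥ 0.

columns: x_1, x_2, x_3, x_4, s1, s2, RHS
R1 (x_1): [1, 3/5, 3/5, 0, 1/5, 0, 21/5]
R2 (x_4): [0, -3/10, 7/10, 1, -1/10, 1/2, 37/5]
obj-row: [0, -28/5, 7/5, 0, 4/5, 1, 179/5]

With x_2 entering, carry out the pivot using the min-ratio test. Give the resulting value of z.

Ratio test on column x_2 — row 1: (21/5)/(3/5) = 7; row 2: entry -3/10 ≤ 0. Minimum is 7 at row 1 (x_1 leaves); pivot element 3/5.
Pivot on row 1; the obj-row RHS becomes 179/5 − (-28/5)·7 = 75.

75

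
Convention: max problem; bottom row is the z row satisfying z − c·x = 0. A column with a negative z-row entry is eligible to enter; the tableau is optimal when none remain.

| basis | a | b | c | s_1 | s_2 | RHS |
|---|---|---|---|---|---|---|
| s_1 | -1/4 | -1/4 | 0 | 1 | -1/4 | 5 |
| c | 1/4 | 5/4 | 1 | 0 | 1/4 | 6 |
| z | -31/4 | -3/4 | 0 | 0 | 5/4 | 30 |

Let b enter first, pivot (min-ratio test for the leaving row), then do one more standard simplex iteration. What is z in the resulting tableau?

216

Ratio test on column b — row 1: entry -1/4 ≤ 0; row 2: 6/(5/4) = 24/5. Minimum is 24/5 at row 2 (c leaves); pivot element 5/4.
Pivot on row 2; the z-row RHS becomes 30 − (-3/4)·(24/5) = 168/5.
Next entering variable (most negative z-row entry -38/5): a.
Ratio test on column a — row 1: entry -1/5 ≤ 0; row 2: (24/5)/(1/5) = 24. Minimum is 24 at row 2 (b leaves); pivot element 1/5.
After the second pivot the z-row RHS is 168/5 − (-38/5)·24 = 216.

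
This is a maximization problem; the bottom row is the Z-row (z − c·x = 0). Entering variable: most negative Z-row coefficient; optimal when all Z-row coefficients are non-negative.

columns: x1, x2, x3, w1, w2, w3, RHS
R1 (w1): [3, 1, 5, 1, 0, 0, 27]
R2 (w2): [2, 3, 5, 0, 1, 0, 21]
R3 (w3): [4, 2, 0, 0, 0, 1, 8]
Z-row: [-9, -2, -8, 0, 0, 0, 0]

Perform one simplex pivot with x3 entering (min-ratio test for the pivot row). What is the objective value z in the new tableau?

168/5

Ratio test on column x3 — row 1: 27/5 = 27/5; row 2: 21/5 = 21/5; row 3: entry 0 ≤ 0. Minimum is 21/5 at row 2 (w2 leaves); pivot element 5.
Pivot on row 2; the Z-row RHS becomes 0 − (-8)·(21/5) = 168/5.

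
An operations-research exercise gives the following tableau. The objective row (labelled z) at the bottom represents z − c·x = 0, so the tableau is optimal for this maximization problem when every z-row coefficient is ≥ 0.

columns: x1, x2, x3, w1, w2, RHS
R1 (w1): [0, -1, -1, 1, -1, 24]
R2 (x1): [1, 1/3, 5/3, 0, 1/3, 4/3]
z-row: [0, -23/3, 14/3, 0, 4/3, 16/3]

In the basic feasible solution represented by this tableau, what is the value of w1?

24

w1 is basic (row 1); its value is the RHS of that row, 24.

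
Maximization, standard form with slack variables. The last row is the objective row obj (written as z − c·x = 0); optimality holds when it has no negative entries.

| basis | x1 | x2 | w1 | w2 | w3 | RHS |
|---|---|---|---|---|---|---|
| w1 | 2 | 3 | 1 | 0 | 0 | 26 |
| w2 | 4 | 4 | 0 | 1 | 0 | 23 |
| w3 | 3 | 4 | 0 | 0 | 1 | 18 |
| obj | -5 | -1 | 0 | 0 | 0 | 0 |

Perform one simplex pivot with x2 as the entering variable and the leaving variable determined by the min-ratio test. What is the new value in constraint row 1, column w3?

-3/4

Ratio test on column x2 — row 1: 26/3 = 26/3; row 2: 23/4 = 23/4; row 3: 18/4 = 9/2. Minimum is 9/2 at row 3 (w3 leaves); pivot element 4.
Divide row 3 by 4; eliminate column x2 from the other rows.
Row 1 update in column w3: 0 − 3·(1/4) = -3/4.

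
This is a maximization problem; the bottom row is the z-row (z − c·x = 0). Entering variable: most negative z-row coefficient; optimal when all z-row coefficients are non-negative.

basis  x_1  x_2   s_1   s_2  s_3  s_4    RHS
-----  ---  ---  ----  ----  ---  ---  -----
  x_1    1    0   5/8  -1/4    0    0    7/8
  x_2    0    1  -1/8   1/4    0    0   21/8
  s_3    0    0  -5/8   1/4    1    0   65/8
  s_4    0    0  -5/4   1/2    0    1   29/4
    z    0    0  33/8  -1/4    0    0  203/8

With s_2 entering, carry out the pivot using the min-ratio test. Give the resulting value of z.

28

Ratio test on column s_2 — row 1: entry -1/4 ≤ 0; row 2: (21/8)/(1/4) = 21/2; row 3: (65/8)/(1/4) = 65/2; row 4: (29/4)/(1/2) = 29/2. Minimum is 21/2 at row 2 (x_2 leaves); pivot element 1/4.
Pivot on row 2; the z-row RHS becomes 203/8 − (-1/4)·(21/2) = 28.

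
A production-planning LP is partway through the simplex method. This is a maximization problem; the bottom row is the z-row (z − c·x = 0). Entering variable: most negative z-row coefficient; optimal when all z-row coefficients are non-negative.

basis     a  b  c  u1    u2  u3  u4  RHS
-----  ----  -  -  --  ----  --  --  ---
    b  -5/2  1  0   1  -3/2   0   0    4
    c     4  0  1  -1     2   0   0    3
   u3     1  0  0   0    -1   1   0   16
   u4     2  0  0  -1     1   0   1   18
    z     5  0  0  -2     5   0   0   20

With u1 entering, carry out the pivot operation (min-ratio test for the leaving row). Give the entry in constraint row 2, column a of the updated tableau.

Ratio test on column u1 — row 1: 4/1 = 4; row 2: entry -1 ≤ 0; row 3: entry 0 ≤ 0; row 4: entry -1 ≤ 0. Minimum is 4 at row 1 (b leaves); pivot element 1.
Divide row 1 by 1; eliminate column u1 from the other rows.
Row 2 update in column a: 4 − (-1)·(-5/2) = 3/2.

3/2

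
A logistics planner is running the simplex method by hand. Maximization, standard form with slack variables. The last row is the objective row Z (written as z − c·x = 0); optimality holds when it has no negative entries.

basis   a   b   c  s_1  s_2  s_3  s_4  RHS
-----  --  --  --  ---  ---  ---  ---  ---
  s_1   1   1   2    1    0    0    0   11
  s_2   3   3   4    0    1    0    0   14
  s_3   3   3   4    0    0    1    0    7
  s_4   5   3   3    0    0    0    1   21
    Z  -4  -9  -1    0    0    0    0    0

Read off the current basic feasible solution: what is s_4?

21

s_4 is basic (row 4); its value is the RHS of that row, 21.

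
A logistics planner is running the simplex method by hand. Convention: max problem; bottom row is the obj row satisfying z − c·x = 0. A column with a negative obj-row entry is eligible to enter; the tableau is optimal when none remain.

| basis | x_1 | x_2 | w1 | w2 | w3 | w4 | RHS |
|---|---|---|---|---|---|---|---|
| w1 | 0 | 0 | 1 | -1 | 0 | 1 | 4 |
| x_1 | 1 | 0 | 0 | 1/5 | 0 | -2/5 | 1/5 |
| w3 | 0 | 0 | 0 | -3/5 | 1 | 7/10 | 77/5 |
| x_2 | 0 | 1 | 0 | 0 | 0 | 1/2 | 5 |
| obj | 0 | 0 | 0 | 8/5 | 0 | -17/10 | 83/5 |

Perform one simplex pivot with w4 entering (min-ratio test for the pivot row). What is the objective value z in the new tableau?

117/5

Ratio test on column w4 — row 1: 4/1 = 4; row 2: entry -2/5 ≤ 0; row 3: (77/5)/(7/10) = 22; row 4: 5/(1/2) = 10. Minimum is 4 at row 1 (w1 leaves); pivot element 1.
Pivot on row 1; the obj-row RHS becomes 83/5 − (-17/10)·4 = 117/5.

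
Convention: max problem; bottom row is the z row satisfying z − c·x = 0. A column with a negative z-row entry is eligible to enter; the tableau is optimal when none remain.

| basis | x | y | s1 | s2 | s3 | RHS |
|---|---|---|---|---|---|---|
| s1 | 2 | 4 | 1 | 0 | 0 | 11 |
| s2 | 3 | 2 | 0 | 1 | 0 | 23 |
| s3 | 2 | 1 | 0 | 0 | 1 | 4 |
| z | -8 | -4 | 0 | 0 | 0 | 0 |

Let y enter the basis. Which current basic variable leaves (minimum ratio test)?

Column y entries and ratios — s1: 11/4 = 11/4; s2: 23/2 = 23/2; s3: 4/1 = 4.
Smallest ratio is 11/4 in the row of s1, so s1 leaves.

s1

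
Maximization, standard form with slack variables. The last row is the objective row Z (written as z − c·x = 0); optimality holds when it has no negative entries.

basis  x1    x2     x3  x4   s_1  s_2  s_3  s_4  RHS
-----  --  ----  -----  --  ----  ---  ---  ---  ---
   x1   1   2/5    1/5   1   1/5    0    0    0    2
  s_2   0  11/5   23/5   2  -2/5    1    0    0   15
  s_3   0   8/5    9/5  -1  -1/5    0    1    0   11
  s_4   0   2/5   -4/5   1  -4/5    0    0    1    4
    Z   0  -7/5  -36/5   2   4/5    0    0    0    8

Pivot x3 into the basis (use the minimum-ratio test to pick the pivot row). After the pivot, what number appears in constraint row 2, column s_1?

-2/23

Ratio test on column x3 — row 1: 2/(1/5) = 10; row 2: 15/(23/5) = 75/23; row 3: 11/(9/5) = 55/9; row 4: entry -4/5 ≤ 0. Minimum is 75/23 at row 2 (s_2 leaves); pivot element 23/5.
Divide row 2 by 23/5; eliminate column x3 from the other rows.
In the new row 2, the s_1 entry is the old entry divided by the pivot: (-2/5)/(23/5) = -2/23.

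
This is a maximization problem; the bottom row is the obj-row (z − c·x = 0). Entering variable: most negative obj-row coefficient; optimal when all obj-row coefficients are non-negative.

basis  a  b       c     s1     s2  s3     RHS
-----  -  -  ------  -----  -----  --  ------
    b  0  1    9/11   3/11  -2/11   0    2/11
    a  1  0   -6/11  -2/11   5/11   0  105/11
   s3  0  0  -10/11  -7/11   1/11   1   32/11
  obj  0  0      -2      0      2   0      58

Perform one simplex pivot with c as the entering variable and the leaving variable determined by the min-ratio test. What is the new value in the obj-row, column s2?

Ratio test on column c — row 1: (2/11)/(9/11) = 2/9; row 2: entry -6/11 ≤ 0; row 3: entry -10/11 ≤ 0. Minimum is 2/9 at row 1 (b leaves); pivot element 9/11.
Divide row 1 by 9/11; eliminate column c from the other rows.
obj-row update in column s2: 2 − (-2)·(-2/9) = 14/9.

14/9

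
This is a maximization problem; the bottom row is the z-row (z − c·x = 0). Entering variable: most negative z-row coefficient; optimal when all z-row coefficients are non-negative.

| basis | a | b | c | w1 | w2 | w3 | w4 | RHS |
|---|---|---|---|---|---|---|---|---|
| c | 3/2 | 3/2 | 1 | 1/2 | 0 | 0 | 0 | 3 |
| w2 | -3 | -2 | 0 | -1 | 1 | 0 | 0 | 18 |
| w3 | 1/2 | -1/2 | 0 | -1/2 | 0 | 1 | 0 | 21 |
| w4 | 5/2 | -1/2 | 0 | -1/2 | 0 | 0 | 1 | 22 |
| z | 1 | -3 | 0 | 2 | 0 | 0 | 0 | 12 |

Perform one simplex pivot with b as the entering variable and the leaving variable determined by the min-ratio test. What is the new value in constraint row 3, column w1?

Ratio test on column b — row 1: 3/(3/2) = 2; row 2: entry -2 ≤ 0; row 3: entry -1/2 ≤ 0; row 4: entry -1/2 ≤ 0. Minimum is 2 at row 1 (c leaves); pivot element 3/2.
Divide row 1 by 3/2; eliminate column b from the other rows.
Row 3 update in column w1: -1/2 − (-1/2)·(1/3) = -1/3.

-1/3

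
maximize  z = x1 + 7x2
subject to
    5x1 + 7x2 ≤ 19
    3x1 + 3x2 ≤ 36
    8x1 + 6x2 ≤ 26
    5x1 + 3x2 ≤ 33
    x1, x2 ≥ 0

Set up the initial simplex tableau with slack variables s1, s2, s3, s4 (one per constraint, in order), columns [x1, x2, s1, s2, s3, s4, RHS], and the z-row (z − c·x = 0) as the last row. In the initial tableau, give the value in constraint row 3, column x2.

Constraint 3 has coefficient 6 on x2.

6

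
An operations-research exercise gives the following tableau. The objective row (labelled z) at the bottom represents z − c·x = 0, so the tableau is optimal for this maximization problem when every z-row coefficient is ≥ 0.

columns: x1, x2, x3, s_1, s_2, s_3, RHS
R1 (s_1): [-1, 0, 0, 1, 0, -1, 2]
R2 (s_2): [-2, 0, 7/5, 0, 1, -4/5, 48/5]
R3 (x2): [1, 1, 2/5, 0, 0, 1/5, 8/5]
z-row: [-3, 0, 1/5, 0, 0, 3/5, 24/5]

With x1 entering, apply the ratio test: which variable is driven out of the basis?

x2

Column x1 entries and ratios — s_1: -1 ≤ 0, skip; s_2: -2 ≤ 0, skip; x2: (8/5)/1 = 8/5.
Smallest ratio is 8/5 in the row of x2, so x2 leaves.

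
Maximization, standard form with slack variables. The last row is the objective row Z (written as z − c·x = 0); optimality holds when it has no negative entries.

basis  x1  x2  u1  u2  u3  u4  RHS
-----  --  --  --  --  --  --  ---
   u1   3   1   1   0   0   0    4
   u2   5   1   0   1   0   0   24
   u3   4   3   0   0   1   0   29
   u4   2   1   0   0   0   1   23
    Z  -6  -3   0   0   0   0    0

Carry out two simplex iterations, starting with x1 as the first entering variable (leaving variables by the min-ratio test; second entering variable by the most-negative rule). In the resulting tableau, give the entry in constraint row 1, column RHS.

Ratio test on column x1 — row 1: 4/3 = 4/3; row 2: 24/5 = 24/5; row 3: 29/4 = 29/4; row 4: 23/2 = 23/2. Minimum is 4/3 at row 1 (u1 leaves); pivot element 3.
Divide row 1 by 3; eliminate column x1 from the other rows.
Second iteration: most negative Z-row entry is -1 in column x2, so x2 enters.
Ratio test on column x2 — row 1: (4/3)/(1/3) = 4; row 2: entry -2/3 ≤ 0; row 3: (71/3)/(5/3) = 71/5; row 4: (61/3)/(1/3) = 61. Minimum is 4 at row 1 (x1 leaves); pivot element 1/3.
Divide row 1 by 1/3; eliminate column x2 from the other rows.
After both pivots, the entry at constraint row 1, column RHS is 4.

4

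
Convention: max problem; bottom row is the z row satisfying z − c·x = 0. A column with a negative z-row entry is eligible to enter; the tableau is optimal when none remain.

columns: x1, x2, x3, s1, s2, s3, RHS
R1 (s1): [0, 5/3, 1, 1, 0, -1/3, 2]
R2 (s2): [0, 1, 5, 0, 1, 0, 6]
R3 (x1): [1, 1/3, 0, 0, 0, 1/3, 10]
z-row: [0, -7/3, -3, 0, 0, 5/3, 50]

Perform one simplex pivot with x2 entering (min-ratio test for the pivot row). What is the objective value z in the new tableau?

Ratio test on column x2 — row 1: 2/(5/3) = 6/5; row 2: 6/1 = 6; row 3: 10/(1/3) = 30. Minimum is 6/5 at row 1 (s1 leaves); pivot element 5/3.
Pivot on row 1; the z-row RHS becomes 50 − (-7/3)·(6/5) = 264/5.

264/5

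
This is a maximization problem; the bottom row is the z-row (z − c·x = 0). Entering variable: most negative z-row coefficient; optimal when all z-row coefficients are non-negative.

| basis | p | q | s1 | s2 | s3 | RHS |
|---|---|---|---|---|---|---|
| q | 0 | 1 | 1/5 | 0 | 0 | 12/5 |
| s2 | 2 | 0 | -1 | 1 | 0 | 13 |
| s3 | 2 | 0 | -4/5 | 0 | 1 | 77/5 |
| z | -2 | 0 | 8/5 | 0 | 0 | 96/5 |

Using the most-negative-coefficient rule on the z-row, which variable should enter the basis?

p

Negative z-row entries: p: -2.
The most negative is -2 in column p, so p enters.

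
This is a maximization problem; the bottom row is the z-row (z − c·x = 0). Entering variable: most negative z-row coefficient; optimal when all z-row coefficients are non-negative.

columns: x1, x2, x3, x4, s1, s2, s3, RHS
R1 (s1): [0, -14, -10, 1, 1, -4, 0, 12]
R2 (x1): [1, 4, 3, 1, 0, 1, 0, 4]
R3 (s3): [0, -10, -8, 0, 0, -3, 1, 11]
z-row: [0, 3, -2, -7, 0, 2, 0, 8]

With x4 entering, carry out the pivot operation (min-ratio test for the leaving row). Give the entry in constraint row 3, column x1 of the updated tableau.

0

Ratio test on column x4 — row 1: 12/1 = 12; row 2: 4/1 = 4; row 3: entry 0 ≤ 0. Minimum is 4 at row 2 (x1 leaves); pivot element 1.
Divide row 2 by 1; eliminate column x4 from the other rows.
Row 3 update in column x1: 0 − 0·1 = 0.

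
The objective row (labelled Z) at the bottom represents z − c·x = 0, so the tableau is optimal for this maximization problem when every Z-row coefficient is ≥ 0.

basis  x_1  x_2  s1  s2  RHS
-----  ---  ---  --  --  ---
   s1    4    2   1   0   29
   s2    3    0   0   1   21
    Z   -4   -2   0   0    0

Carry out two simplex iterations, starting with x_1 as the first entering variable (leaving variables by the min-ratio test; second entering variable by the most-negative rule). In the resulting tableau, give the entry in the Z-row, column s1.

1

Ratio test on column x_1 — row 1: 29/4 = 29/4; row 2: 21/3 = 7. Minimum is 7 at row 2 (s2 leaves); pivot element 3.
Divide row 2 by 3; eliminate column x_1 from the other rows.
Second iteration: most negative Z-row entry is -2 in column x_2, so x_2 enters.
Ratio test on column x_2 — row 1: 1/2 = 1/2; row 2: entry 0 ≤ 0. Minimum is 1/2 at row 1 (s1 leaves); pivot element 2.
Divide row 1 by 2; eliminate column x_2 from the other rows.
After both pivots, the entry at the Z-row, column s1 is 1.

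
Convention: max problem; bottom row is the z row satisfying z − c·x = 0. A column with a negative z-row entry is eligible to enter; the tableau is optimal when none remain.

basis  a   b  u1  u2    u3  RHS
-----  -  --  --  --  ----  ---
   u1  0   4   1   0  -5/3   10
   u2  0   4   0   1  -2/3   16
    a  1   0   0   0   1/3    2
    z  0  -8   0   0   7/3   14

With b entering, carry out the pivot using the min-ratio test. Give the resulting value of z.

Ratio test on column b — row 1: 10/4 = 5/2; row 2: 16/4 = 4; row 3: entry 0 ≤ 0. Minimum is 5/2 at row 1 (u1 leaves); pivot element 4.
Pivot on row 1; the z-row RHS becomes 14 − (-8)·(5/2) = 34.

34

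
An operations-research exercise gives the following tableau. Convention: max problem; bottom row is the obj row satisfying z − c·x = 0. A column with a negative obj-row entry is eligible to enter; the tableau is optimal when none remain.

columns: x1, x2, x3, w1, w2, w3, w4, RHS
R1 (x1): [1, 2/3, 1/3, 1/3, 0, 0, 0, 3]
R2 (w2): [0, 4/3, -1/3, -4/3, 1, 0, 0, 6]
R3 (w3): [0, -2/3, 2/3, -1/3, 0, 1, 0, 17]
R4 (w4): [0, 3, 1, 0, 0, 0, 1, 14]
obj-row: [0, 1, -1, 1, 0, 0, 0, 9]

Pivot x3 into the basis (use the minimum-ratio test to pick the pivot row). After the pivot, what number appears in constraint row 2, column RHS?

Ratio test on column x3 — row 1: 3/(1/3) = 9; row 2: entry -1/3 ≤ 0; row 3: 17/(2/3) = 51/2; row 4: 14/1 = 14. Minimum is 9 at row 1 (x1 leaves); pivot element 1/3.
Divide row 1 by 1/3; eliminate column x3 from the other rows.
Row 2 update in column RHS: 6 − (-1/3)·9 = 9.

9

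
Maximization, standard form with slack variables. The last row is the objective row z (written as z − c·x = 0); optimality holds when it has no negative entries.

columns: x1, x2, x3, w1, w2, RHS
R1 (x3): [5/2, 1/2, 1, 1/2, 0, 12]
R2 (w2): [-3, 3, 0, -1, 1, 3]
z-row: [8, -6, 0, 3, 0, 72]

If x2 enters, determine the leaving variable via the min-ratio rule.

w2

Column x2 entries and ratios — x3: 12/(1/2) = 24; w2: 3/3 = 1.
Smallest ratio is 1 in the row of w2, so w2 leaves.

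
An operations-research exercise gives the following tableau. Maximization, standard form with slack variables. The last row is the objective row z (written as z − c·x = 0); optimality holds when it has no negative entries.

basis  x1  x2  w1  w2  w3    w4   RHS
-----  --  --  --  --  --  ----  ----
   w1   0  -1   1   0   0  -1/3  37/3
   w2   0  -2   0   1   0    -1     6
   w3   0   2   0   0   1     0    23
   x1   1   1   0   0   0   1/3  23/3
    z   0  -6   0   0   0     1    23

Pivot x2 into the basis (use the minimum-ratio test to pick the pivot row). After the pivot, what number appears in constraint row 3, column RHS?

23/3

Ratio test on column x2 — row 1: entry -1 ≤ 0; row 2: entry -2 ≤ 0; row 3: 23/2 = 23/2; row 4: (23/3)/1 = 23/3. Minimum is 23/3 at row 4 (x1 leaves); pivot element 1.
Divide row 4 by 1; eliminate column x2 from the other rows.
Row 3 update in column RHS: 23 − 2·(23/3) = 23/3.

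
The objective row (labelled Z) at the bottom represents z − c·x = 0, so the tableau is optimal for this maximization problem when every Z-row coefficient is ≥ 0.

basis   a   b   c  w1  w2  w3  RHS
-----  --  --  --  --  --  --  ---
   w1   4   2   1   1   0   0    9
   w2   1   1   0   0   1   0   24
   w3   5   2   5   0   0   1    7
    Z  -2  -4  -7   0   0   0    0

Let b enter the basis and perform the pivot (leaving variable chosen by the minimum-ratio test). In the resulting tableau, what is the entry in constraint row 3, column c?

5/2

Ratio test on column b — row 1: 9/2 = 9/2; row 2: 24/1 = 24; row 3: 7/2 = 7/2. Minimum is 7/2 at row 3 (w3 leaves); pivot element 2.
Divide row 3 by 2; eliminate column b from the other rows.
In the new row 3, the c entry is the old entry divided by the pivot: 5/2 = 5/2.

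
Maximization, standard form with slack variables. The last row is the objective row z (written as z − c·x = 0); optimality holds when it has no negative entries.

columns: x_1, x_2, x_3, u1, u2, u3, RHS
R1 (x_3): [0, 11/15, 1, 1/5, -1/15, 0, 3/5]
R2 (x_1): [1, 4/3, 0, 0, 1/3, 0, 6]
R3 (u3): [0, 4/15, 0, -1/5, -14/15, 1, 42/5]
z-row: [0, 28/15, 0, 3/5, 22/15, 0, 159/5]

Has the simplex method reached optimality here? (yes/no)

yes

Every z-row coefficient is ≥ 0, so the tableau is optimal.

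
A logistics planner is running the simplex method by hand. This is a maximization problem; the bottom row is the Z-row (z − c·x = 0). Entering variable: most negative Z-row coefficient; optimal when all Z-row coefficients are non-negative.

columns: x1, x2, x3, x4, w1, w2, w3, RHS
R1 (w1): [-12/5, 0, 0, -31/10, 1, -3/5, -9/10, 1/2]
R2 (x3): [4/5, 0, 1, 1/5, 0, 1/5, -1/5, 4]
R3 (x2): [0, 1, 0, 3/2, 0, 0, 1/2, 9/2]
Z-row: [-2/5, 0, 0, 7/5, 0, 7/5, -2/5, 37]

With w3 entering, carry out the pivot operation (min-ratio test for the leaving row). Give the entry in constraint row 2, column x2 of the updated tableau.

2/5

Ratio test on column w3 — row 1: entry -9/10 ≤ 0; row 2: entry -1/5 ≤ 0; row 3: (9/2)/(1/2) = 9. Minimum is 9 at row 3 (x2 leaves); pivot element 1/2.
Divide row 3 by 1/2; eliminate column w3 from the other rows.
Row 2 update in column x2: 0 − (-1/5)·2 = 2/5.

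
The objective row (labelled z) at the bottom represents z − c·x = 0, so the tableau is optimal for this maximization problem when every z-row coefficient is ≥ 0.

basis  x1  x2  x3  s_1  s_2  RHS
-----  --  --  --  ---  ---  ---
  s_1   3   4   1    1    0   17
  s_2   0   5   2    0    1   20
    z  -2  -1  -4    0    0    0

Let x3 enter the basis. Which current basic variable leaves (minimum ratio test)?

s_2

Column x3 entries and ratios — s_1: 17/1 = 17; s_2: 20/2 = 10.
Smallest ratio is 10 in the row of s_2, so s_2 leaves.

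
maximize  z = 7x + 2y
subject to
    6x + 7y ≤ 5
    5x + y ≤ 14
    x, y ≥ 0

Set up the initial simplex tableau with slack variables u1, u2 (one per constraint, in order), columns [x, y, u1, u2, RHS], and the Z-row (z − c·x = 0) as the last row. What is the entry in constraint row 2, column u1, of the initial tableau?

0

Slack u1 belongs to constraint 1; its column is the unit vector e_1, so the entry in row 2 is 0.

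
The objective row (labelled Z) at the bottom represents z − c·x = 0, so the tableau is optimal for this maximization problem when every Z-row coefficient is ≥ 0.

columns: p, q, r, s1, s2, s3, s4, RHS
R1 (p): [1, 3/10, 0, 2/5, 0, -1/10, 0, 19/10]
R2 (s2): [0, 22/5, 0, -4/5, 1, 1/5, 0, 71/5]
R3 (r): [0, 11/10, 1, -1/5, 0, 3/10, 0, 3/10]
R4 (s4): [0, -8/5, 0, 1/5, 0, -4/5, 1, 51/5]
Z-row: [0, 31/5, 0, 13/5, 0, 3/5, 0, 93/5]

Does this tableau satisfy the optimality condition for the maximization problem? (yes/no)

Every Z-row coefficient is ≥ 0, so the tableau is optimal.

yes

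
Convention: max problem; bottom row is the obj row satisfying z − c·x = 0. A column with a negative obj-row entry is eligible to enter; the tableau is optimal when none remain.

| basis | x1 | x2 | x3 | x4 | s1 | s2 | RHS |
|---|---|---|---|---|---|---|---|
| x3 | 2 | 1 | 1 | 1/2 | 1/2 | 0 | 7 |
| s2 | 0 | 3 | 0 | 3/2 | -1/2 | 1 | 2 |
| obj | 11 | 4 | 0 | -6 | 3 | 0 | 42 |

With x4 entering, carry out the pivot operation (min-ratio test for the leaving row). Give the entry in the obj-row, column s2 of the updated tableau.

Ratio test on column x4 — row 1: 7/(1/2) = 14; row 2: 2/(3/2) = 4/3. Minimum is 4/3 at row 2 (s2 leaves); pivot element 3/2.
Divide row 2 by 3/2; eliminate column x4 from the other rows.
obj-row update in column s2: 0 − (-6)·(2/3) = 4.

4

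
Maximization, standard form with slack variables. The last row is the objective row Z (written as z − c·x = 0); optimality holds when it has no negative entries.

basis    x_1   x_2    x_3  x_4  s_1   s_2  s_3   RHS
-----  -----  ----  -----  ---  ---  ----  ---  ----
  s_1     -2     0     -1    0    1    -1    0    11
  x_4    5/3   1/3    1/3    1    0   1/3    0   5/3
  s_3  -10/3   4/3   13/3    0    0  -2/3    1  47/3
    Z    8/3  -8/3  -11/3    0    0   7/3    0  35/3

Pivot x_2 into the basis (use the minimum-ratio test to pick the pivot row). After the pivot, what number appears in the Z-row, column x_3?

-1

Ratio test on column x_2 — row 1: entry 0 ≤ 0; row 2: (5/3)/(1/3) = 5; row 3: (47/3)/(4/3) = 47/4. Minimum is 5 at row 2 (x_4 leaves); pivot element 1/3.
Divide row 2 by 1/3; eliminate column x_2 from the other rows.
Z-row update in column x_3: -11/3 − (-8/3)·1 = -1.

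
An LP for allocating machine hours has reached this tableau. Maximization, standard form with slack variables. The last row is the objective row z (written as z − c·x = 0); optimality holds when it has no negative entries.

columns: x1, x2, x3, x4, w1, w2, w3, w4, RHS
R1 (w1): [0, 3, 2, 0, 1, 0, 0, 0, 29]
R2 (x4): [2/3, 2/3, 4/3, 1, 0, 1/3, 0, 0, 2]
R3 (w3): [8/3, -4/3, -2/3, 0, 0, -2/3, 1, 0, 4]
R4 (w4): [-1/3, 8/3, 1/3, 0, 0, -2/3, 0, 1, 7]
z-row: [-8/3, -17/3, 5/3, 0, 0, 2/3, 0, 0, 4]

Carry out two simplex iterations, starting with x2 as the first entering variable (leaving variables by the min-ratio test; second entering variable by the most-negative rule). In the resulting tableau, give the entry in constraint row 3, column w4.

4/3

Ratio test on column x2 — row 1: 29/3 = 29/3; row 2: 2/(2/3) = 3; row 3: entry -4/3 ≤ 0; row 4: 7/(8/3) = 21/8. Minimum is 21/8 at row 4 (w4 leaves); pivot element 8/3.
Divide row 4 by 8/3; eliminate column x2 from the other rows.
Second iteration: most negative z-row entry is -27/8 in column x1, so x1 enters.
Ratio test on column x1 — row 1: (169/8)/(3/8) = 169/3; row 2: (1/4)/(3/4) = 1/3; row 3: (15/2)/(5/2) = 3; row 4: entry -1/8 ≤ 0. Minimum is 1/3 at row 2 (x4 leaves); pivot element 3/4.
Divide row 2 by 3/4; eliminate column x1 from the other rows.
After both pivots, the entry at constraint row 3, column w4 is 4/3.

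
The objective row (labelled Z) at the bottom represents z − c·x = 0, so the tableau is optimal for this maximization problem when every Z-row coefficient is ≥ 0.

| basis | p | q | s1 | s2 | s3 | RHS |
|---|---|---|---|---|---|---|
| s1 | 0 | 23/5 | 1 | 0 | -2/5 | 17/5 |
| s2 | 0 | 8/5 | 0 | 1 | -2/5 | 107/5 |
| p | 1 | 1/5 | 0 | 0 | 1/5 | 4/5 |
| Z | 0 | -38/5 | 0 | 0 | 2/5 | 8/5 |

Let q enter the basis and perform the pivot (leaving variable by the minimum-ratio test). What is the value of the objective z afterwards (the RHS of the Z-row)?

Ratio test on column q — row 1: (17/5)/(23/5) = 17/23; row 2: (107/5)/(8/5) = 107/8; row 3: (4/5)/(1/5) = 4. Minimum is 17/23 at row 1 (s1 leaves); pivot element 23/5.
Pivot on row 1; the Z-row RHS becomes 8/5 − (-38/5)·(17/23) = 166/23.

166/23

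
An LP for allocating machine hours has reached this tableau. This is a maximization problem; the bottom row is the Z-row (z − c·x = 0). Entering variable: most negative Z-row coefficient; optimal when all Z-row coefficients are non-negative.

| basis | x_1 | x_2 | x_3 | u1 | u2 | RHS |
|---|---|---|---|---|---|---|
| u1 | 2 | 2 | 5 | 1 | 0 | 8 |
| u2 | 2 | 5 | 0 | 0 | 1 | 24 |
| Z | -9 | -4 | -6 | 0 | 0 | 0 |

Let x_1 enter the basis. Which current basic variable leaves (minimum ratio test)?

Column x_1 entries and ratios — u1: 8/2 = 4; u2: 24/2 = 12.
Smallest ratio is 4 in the row of u1, so u1 leaves.

u1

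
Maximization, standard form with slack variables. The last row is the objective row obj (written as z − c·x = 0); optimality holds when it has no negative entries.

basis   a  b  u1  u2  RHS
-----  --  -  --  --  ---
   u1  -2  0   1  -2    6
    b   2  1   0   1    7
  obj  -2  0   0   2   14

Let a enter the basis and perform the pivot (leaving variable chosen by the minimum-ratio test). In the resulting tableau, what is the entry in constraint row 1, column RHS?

Ratio test on column a — row 1: entry -2 ≤ 0; row 2: 7/2 = 7/2. Minimum is 7/2 at row 2 (b leaves); pivot element 2.
Divide row 2 by 2; eliminate column a from the other rows.
Row 1 update in column RHS: 6 − (-2)·(7/2) = 13.

13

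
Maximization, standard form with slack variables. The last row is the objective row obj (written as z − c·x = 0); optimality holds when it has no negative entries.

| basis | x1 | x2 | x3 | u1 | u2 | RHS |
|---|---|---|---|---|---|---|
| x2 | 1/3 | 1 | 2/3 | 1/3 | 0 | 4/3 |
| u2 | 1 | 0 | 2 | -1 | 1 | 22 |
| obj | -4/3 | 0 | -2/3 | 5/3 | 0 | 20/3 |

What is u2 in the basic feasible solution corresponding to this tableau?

22

u2 is basic (row 2); its value is the RHS of that row, 22.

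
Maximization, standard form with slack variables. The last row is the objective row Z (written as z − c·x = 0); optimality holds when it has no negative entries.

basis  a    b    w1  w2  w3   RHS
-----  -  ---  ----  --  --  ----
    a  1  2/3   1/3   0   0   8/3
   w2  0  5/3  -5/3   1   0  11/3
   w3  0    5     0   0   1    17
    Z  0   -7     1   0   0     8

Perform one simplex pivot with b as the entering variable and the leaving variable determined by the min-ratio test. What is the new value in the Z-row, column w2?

21/5

Ratio test on column b — row 1: (8/3)/(2/3) = 4; row 2: (11/3)/(5/3) = 11/5; row 3: 17/5 = 17/5. Minimum is 11/5 at row 2 (w2 leaves); pivot element 5/3.
Divide row 2 by 5/3; eliminate column b from the other rows.
Z-row update in column w2: 0 − (-7)·(3/5) = 21/5.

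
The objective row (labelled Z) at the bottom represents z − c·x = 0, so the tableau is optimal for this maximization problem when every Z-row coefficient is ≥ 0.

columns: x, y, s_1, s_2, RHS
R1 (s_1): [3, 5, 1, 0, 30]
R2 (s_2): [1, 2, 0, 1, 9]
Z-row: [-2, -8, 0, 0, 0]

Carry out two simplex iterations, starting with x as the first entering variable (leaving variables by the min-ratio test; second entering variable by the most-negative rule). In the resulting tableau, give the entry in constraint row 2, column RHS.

9/2

Ratio test on column x — row 1: 30/3 = 10; row 2: 9/1 = 9. Minimum is 9 at row 2 (s_2 leaves); pivot element 1.
Divide row 2 by 1; eliminate column x from the other rows.
Second iteration: most negative Z-row entry is -4 in column y, so y enters.
Ratio test on column y — row 1: entry -1 ≤ 0; row 2: 9/2 = 9/2. Minimum is 9/2 at row 2 (x leaves); pivot element 2.
Divide row 2 by 2; eliminate column y from the other rows.
After both pivots, the entry at constraint row 2, column RHS is 9/2.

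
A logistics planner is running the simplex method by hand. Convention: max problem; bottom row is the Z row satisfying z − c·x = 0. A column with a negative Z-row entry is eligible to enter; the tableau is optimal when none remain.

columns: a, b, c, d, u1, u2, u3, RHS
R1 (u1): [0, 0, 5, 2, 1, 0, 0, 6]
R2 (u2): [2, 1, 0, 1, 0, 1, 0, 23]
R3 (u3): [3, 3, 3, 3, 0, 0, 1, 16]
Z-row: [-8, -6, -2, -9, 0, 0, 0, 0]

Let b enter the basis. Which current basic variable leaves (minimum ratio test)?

Column b entries and ratios — u1: 0 ≤ 0, skip; u2: 23/1 = 23; u3: 16/3 = 16/3.
Smallest ratio is 16/3 in the row of u3, so u3 leaves.

u3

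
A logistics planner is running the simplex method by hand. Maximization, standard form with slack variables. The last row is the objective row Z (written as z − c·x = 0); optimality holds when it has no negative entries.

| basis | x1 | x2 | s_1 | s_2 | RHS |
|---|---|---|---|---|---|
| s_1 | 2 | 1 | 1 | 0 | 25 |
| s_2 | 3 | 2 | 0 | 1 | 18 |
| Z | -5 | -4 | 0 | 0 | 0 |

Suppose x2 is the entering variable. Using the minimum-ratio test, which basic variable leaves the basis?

s_2

Column x2 entries and ratios — s_1: 25/1 = 25; s_2: 18/2 = 9.
Smallest ratio is 9 in the row of s_2, so s_2 leaves.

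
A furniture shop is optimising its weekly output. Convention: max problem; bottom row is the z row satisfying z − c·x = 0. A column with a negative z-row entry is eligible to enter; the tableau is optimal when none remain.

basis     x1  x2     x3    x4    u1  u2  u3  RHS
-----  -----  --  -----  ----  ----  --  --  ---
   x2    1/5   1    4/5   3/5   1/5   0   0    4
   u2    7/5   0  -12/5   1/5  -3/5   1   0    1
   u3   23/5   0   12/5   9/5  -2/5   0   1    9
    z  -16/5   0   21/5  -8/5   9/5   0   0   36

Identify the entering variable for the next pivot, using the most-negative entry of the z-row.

x1

Negative z-row entries: x1: -16/5, x4: -8/5.
The most negative is -16/5 in column x1, so x1 enters.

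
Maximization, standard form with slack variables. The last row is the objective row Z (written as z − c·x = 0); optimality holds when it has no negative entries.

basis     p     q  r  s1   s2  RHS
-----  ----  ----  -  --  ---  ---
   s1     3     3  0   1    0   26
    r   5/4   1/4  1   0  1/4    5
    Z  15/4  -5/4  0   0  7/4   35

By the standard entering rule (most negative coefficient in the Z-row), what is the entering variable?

q

Negative Z-row entries: q: -5/4.
The most negative is -5/4 in column q, so q enters.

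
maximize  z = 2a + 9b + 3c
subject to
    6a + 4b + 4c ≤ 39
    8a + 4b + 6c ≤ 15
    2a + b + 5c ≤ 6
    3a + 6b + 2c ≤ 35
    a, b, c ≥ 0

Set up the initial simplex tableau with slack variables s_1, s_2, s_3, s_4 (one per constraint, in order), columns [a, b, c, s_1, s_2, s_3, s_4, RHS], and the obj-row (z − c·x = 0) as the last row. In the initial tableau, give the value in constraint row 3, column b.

Constraint 3 has coefficient 1 on b.

1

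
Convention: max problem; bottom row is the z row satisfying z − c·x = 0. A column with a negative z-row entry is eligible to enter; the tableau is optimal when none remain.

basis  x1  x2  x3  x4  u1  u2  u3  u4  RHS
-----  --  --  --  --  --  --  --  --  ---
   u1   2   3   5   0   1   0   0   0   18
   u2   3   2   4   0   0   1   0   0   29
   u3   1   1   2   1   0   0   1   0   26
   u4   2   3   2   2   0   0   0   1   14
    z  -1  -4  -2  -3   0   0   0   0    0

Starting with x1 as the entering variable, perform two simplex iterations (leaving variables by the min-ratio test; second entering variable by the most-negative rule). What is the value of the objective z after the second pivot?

56/3

Ratio test on column x1 — row 1: 18/2 = 9; row 2: 29/3 = 29/3; row 3: 26/1 = 26; row 4: 14/2 = 7. Minimum is 7 at row 4 (u4 leaves); pivot element 2.
Pivot on row 4; the z-row RHS becomes 0 − (-1)·7 = 7.
Next entering variable (most negative z-row entry -5/2): x2.
Ratio test on column x2 — row 1: entry 0 ≤ 0; row 2: entry -5/2 ≤ 0; row 3: entry -1/2 ≤ 0; row 4: 7/(3/2) = 14/3. Minimum is 14/3 at row 4 (x1 leaves); pivot element 3/2.
After the second pivot the z-row RHS is 7 − (-5/2)·(14/3) = 56/3.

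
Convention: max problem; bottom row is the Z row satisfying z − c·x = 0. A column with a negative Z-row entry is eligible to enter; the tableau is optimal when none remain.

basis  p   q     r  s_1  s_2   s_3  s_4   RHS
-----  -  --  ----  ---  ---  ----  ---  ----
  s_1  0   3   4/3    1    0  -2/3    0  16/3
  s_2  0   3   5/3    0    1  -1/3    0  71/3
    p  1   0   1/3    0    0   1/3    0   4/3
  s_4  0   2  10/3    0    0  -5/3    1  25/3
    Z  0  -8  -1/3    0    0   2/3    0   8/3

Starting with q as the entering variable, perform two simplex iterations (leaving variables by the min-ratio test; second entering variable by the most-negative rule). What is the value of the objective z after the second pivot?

64/3

Ratio test on column q — row 1: (16/3)/3 = 16/9; row 2: (71/3)/3 = 71/9; row 3: entry 0 ≤ 0; row 4: (25/3)/2 = 25/6. Minimum is 16/9 at row 1 (s_1 leaves); pivot element 3.
Pivot on row 1; the Z-row RHS becomes 8/3 − (-8)·(16/9) = 152/9.
Next entering variable (most negative Z-row entry -10/9): s_3.
Ratio test on column s_3 — row 1: entry -2/9 ≤ 0; row 2: (55/3)/(1/3) = 55; row 3: (4/3)/(1/3) = 4; row 4: entry -11/9 ≤ 0. Minimum is 4 at row 3 (p leaves); pivot element 1/3.
After the second pivot the Z-row RHS is 152/9 − (-10/9)·4 = 64/3.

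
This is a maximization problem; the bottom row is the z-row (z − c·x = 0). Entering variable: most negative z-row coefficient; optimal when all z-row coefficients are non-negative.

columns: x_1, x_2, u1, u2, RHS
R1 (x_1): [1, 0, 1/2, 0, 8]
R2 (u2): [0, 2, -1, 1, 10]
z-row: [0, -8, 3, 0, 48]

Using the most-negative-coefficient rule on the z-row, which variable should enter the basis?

Negative z-row entries: x_2: -8.
The most negative is -8 in column x_2, so x_2 enters.

x_2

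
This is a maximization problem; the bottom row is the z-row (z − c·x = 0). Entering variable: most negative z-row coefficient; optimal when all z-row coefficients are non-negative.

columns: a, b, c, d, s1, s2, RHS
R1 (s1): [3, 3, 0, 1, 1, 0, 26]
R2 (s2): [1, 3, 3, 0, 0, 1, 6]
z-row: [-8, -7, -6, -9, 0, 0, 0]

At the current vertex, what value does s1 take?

26

s1 is basic (row 1); its value is the RHS of that row, 26.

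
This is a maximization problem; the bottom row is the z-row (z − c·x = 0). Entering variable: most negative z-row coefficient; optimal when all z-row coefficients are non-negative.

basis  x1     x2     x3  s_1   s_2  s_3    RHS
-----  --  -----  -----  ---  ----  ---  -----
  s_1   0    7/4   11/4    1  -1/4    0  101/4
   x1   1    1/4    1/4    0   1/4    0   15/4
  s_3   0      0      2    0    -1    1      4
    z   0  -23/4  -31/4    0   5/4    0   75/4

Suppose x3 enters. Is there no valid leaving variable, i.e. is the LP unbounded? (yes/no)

Column x3 has positive entries in row(s) 1, 2, 3, so the ratio test bounds it — not unbounded.

no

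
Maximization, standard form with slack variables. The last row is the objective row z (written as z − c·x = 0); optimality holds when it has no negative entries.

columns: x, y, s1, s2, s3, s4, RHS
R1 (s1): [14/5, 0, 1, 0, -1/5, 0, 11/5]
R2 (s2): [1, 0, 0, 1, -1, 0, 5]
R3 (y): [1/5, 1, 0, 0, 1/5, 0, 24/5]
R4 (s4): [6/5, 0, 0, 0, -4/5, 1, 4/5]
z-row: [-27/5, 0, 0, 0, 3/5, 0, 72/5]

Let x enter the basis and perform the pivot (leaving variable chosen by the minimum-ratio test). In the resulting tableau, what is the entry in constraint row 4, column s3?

-2/3

Ratio test on column x — row 1: (11/5)/(14/5) = 11/14; row 2: 5/1 = 5; row 3: (24/5)/(1/5) = 24; row 4: (4/5)/(6/5) = 2/3. Minimum is 2/3 at row 4 (s4 leaves); pivot element 6/5.
Divide row 4 by 6/5; eliminate column x from the other rows.
In the new row 4, the s3 entry is the old entry divided by the pivot: (-4/5)/(6/5) = -2/3.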